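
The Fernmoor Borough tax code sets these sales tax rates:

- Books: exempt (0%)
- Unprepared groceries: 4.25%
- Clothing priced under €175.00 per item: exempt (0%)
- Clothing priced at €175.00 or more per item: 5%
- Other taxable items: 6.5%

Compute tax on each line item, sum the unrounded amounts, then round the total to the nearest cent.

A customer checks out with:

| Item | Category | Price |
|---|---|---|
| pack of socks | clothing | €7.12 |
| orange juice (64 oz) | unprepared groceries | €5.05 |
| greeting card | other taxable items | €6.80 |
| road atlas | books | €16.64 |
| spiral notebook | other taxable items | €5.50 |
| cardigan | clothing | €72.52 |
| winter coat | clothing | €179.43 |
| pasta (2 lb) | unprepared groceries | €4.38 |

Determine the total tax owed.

€10.17

Pack of socks €7.12: clothing, under €175.00 → 0% → €0.00
Orange juice (64 oz) €5.05: unprepared groceries → 4.25% → €0.214625
Greeting card €6.80: other taxable items → 6.5% → €0.442
Road atlas €16.64: books → 0% → €0.00
Spiral notebook €5.50: other taxable items → 6.5% → €0.3575
Cardigan €72.52: clothing, under €175.00 → 0% → €0.00
Winter coat €179.43: clothing, €175.00 or more → 5% → €8.9715
Pasta (2 lb) €4.38: unprepared groceries → 4.25% → €0.18615
Unrounded tax sum = €10.171775 → €10.17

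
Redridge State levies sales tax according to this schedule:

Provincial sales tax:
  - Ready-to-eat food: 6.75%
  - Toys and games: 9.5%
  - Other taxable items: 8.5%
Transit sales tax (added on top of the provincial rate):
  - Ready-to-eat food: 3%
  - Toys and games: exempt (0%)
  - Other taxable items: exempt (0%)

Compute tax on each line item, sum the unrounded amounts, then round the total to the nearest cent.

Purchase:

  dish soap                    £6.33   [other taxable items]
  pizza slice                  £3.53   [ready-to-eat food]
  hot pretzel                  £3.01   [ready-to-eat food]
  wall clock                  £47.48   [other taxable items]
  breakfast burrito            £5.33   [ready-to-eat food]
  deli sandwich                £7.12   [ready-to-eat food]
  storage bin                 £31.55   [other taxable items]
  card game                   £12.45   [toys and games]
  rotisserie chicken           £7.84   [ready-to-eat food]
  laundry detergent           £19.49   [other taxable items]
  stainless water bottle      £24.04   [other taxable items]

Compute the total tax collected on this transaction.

Dish soap £6.33: other taxable items → 8.5% + 0% transit = 8.5% → £0.53805
Pizza slice £3.53: ready-to-eat food → 6.75% + 3% transit = 9.75% → £0.344175
Hot pretzel £3.01: ready-to-eat food → 6.75% + 3% transit = 9.75% → £0.293475
Wall clock £47.48: other taxable items → 8.5% + 0% transit = 8.5% → £4.0358
Breakfast burrito £5.33: ready-to-eat food → 6.75% + 3% transit = 9.75% → £0.519675
Deli sandwich £7.12: ready-to-eat food → 6.75% + 3% transit = 9.75% → £0.6942
Storage bin £31.55: other taxable items → 8.5% + 0% transit = 8.5% → £2.68175
Card game £12.45: toys and games → 9.5% + 0% transit = 9.5% → £1.18275
Rotisserie chicken £7.84: ready-to-eat food → 6.75% + 3% transit = 9.75% → £0.7644
Laundry detergent £19.49: other taxable items → 8.5% + 0% transit = 8.5% → £1.65665
Stainless water bottle £24.04: other taxable items → 8.5% + 0% transit = 8.5% → £2.0434
Unrounded tax sum = £14.754325 → £14.75

£14.75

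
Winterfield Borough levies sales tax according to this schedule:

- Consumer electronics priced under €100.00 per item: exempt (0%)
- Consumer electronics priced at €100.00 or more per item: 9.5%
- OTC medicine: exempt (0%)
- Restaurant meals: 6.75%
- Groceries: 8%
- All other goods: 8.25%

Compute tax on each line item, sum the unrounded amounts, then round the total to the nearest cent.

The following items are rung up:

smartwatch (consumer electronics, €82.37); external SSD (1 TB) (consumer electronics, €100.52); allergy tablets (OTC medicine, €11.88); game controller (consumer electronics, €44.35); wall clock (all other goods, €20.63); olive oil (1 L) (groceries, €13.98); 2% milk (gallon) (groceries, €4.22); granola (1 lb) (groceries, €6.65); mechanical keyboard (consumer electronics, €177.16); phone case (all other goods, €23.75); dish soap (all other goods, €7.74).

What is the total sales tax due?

Smartwatch €82.37: consumer electronics, under €100.00 → 0% → €0.00
External SSD (1 TB) €100.52: consumer electronics, €100.00 or more → 9.5% → €9.5494
Allergy tablets €11.88: OTC medicine → 0% → €0.00
Game controller €44.35: consumer electronics, under €100.00 → 0% → €0.00
Wall clock €20.63: all other goods → 8.25% → €1.701975
Olive oil (1 L) €13.98: groceries → 8% → €1.1184
2% milk (gallon) €4.22: groceries → 8% → €0.3376
Granola (1 lb) €6.65: groceries → 8% → €0.532
Mechanical keyboard €177.16: consumer electronics, €100.00 or more → 9.5% → €16.8302
Phone case €23.75: all other goods → 8.25% → €1.959375
Dish soap €7.74: all other goods → 8.25% → €0.63855
Unrounded tax sum = €32.6675 → €32.67

€32.67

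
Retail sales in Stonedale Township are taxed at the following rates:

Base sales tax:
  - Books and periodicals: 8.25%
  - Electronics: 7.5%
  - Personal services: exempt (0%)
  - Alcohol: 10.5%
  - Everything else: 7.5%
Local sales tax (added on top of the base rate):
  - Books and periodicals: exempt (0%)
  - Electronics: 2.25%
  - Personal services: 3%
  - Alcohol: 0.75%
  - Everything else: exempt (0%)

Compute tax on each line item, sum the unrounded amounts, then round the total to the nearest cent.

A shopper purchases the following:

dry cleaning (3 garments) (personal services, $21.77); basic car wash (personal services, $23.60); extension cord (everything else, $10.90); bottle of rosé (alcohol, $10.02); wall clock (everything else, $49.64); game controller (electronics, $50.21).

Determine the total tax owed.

Dry cleaning (3 garments) $21.77: personal services → 0% + 3% local = 3% → $0.6531
Basic car wash $23.60: personal services → 0% + 3% local = 3% → $0.708
Extension cord $10.90: everything else → 7.5% + 0% local = 7.5% → $0.8175
Bottle of rosé $10.02: alcohol → 10.5% + 0.75% local = 11.25% → $1.12725
Wall clock $49.64: everything else → 7.5% + 0% local = 7.5% → $3.723
Game controller $50.21: electronics → 7.5% + 2.25% local = 9.75% → $4.895475
Unrounded tax sum = $11.924325 → $11.92

$11.92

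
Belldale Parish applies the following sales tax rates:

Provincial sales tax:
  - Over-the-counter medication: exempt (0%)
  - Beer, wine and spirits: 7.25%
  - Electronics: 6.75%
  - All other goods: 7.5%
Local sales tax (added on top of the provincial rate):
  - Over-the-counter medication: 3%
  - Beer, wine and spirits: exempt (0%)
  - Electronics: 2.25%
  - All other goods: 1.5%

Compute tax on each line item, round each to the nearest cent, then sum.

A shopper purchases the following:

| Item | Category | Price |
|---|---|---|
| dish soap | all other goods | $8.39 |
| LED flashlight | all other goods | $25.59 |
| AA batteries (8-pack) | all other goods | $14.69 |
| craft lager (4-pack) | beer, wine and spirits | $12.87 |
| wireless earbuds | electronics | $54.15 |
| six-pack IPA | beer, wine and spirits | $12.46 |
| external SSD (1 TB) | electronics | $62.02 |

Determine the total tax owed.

$16.66

Dish soap $8.39: all other goods → 7.5% + 1.5% local = 9% → $0.76
LED flashlight $25.59: all other goods → 7.5% + 1.5% local = 9% → $2.30
AA batteries (8-pack) $14.69: all other goods → 7.5% + 1.5% local = 9% → $1.32
Craft lager (4-pack) $12.87: beer, wine and spirits → 7.25% + 0% local = 7.25% → $0.93
Wireless earbuds $54.15: electronics → 6.75% + 2.25% local = 9% → $4.87
Six-pack IPA $12.46: beer, wine and spirits → 7.25% + 0% local = 7.25% → $0.90
External SSD (1 TB) $62.02: electronics → 6.75% + 2.25% local = 9% → $5.58
Total tax = $0.76 + $2.30 + $1.32 + $0.93 + $4.87 + $0.90 + $5.58 = $16.66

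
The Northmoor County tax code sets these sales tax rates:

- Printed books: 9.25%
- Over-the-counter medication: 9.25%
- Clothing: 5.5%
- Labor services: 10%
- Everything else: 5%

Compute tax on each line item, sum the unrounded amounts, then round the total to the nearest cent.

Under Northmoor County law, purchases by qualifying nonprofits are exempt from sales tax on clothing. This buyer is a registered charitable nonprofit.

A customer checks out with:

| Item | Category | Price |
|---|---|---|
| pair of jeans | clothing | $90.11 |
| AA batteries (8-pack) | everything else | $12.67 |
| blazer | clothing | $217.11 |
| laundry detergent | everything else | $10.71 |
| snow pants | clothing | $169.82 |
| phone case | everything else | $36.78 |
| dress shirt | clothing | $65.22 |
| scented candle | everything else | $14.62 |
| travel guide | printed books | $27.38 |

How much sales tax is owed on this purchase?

$6.27

Pair of jeans $90.11: clothing, buyer-exempt → 0% → $0.00
AA batteries (8-pack) $12.67: everything else → 5% → $0.6335
Blazer $217.11: clothing, buyer-exempt → 0% → $0.00
Laundry detergent $10.71: everything else → 5% → $0.5355
Snow pants $169.82: clothing, buyer-exempt → 0% → $0.00
Phone case $36.78: everything else → 5% → $1.839
Dress shirt $65.22: clothing, buyer-exempt → 0% → $0.00
Scented candle $14.62: everything else → 5% → $0.731
Travel guide $27.38: printed books → 9.25% → $2.53265
Unrounded tax sum = $6.27165 → $6.27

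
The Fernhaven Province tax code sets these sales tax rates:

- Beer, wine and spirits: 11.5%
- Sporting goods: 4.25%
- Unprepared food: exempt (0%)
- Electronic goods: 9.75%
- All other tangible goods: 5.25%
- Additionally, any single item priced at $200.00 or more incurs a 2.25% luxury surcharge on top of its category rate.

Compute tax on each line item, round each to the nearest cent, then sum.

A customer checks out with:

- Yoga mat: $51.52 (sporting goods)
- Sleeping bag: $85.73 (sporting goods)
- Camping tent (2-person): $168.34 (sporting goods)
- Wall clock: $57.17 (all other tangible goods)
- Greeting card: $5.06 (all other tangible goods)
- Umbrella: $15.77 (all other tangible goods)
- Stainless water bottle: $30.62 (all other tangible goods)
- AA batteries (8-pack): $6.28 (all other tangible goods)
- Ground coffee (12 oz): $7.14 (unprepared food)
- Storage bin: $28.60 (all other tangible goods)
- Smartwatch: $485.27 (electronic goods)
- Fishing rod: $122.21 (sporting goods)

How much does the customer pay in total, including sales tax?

Yoga mat $51.52: sporting goods → 4.25% → $2.19
Sleeping bag $85.73: sporting goods → 4.25% → $3.64
Camping tent (2-person) $168.34: sporting goods → 4.25% → $7.15
Wall clock $57.17: all other tangible goods → 5.25% → $3.00
Greeting card $5.06: all other tangible goods → 5.25% → $0.27
Umbrella $15.77: all other tangible goods → 5.25% → $0.83
Stainless water bottle $30.62: all other tangible goods → 5.25% → $1.61
AA batteries (8-pack) $6.28: all other tangible goods → 5.25% → $0.33
Ground coffee (12 oz) $7.14: unprepared food → 0% → $0.00
Storage bin $28.60: all other tangible goods → 5.25% → $1.50
Smartwatch $485.27: electronic goods → 9.75% + 2.25% surcharge = 12% → $58.23
Fishing rod $122.21: sporting goods → 4.25% → $5.19
Subtotal = $1063.71; tax = $83.94; total due = $1147.65

$1147.65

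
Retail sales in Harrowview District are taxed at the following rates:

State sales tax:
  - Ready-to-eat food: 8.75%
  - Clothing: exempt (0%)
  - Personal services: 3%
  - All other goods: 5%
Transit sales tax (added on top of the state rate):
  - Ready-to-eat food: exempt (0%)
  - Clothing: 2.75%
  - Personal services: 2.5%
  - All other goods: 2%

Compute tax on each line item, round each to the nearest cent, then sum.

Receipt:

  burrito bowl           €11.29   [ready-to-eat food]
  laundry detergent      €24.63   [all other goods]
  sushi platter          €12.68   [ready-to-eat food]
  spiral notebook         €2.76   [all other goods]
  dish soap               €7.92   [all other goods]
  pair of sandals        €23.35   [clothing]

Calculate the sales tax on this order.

Burrito bowl €11.29: ready-to-eat food → 8.75% + 0% transit = 8.75% → €0.99
Laundry detergent €24.63: all other goods → 5% + 2% transit = 7% → €1.72
Sushi platter €12.68: ready-to-eat food → 8.75% + 0% transit = 8.75% → €1.11
Spiral notebook €2.76: all other goods → 5% + 2% transit = 7% → €0.19
Dish soap €7.92: all other goods → 5% + 2% transit = 7% → €0.55
Pair of sandals €23.35: clothing → 0% + 2.75% transit = 2.75% → €0.64
Total tax = €0.99 + €1.72 + €1.11 + €0.19 + €0.55 + €0.64 = €5.20

€5.20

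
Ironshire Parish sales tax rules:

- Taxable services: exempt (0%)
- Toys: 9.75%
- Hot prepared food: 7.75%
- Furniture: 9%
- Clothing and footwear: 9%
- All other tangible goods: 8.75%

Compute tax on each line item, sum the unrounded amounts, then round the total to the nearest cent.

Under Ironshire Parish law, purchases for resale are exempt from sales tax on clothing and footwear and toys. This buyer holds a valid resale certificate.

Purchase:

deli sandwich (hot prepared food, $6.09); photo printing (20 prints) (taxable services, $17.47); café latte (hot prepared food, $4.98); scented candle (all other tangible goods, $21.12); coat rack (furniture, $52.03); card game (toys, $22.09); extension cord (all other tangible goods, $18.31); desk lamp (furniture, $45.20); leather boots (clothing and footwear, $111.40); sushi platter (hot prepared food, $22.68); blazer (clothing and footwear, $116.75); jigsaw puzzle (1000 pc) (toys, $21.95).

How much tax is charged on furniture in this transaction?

Coat rack $52.03: furniture → 9% → $4.6827
Desk lamp $45.20: furniture → 9% → $4.068
Tax on furniture: unrounded sum = $8.7507 → $8.75

$8.75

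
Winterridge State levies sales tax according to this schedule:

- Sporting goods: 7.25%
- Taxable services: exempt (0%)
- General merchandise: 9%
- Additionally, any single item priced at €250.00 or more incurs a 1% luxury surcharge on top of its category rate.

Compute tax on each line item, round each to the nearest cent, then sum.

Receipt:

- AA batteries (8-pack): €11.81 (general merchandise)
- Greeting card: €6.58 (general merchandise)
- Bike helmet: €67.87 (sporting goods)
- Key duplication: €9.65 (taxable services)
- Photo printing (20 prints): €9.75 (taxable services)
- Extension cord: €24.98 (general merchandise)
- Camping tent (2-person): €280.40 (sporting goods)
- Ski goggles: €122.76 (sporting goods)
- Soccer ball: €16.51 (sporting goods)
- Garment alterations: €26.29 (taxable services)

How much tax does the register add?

€42.05

AA batteries (8-pack) €11.81: general merchandise → 9% → €1.06
Greeting card €6.58: general merchandise → 9% → €0.59
Bike helmet €67.87: sporting goods → 7.25% → €4.92
Key duplication €9.65: taxable services → 0% → €0.00
Photo printing (20 prints) €9.75: taxable services → 0% → €0.00
Extension cord €24.98: general merchandise → 9% → €2.25
Camping tent (2-person) €280.40: sporting goods → 7.25% + 1% surcharge = 8.25% → €23.13
Ski goggles €122.76: sporting goods → 7.25% → €8.90
Soccer ball €16.51: sporting goods → 7.25% → €1.20
Garment alterations €26.29: taxable services → 0% → €0.00
Total tax = €1.06 + €0.59 + €4.92 + €2.25 + €23.13 + €8.90 + €1.20 = €42.05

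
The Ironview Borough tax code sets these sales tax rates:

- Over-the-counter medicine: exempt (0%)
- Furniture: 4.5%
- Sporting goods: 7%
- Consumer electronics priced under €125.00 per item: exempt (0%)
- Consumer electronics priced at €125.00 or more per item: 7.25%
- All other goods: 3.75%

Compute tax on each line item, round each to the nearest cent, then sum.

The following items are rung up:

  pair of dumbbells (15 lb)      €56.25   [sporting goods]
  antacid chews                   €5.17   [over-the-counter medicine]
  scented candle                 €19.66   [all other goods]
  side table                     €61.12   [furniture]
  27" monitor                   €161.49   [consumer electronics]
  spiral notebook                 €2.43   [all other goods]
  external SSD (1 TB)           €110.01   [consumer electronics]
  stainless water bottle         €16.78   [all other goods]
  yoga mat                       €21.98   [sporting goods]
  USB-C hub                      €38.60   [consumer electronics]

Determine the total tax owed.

Pair of dumbbells (15 lb) €56.25: sporting goods → 7% → €3.94
Antacid chews €5.17: over-the-counter medicine → 0% → €0.00
Scented candle €19.66: all other goods → 3.75% → €0.74
Side table €61.12: furniture → 4.5% → €2.75
27" monitor €161.49: consumer electronics, €125.00 or more → 7.25% → €11.71
Spiral notebook €2.43: all other goods → 3.75% → €0.09
External SSD (1 TB) €110.01: consumer electronics, under €125.00 → 0% → €0.00
Stainless water bottle €16.78: all other goods → 3.75% → €0.63
Yoga mat €21.98: sporting goods → 7% → €1.54
USB-C hub €38.60: consumer electronics, under €125.00 → 0% → €0.00
Total tax = €3.94 + €0.74 + €2.75 + €11.71 + €0.09 + €0.63 + €1.54 = €21.40

€21.40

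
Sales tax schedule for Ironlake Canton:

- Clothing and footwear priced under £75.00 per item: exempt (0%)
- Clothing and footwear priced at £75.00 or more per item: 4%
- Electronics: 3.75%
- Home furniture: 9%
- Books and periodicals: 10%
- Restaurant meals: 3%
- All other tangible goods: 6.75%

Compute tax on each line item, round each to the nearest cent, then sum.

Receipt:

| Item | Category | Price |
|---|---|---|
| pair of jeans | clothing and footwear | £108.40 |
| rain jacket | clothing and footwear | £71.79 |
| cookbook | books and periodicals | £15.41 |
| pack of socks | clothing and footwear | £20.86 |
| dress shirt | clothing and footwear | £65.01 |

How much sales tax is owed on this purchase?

£5.88

Pair of jeans £108.40: clothing and footwear, £75.00 or more → 4% → £4.34
Rain jacket £71.79: clothing and footwear, under £75.00 → 0% → £0.00
Cookbook £15.41: books and periodicals → 10% → £1.54
Pack of socks £20.86: clothing and footwear, under £75.00 → 0% → £0.00
Dress shirt £65.01: clothing and footwear, under £75.00 → 0% → £0.00
Total tax = £4.34 + £1.54 = £5.88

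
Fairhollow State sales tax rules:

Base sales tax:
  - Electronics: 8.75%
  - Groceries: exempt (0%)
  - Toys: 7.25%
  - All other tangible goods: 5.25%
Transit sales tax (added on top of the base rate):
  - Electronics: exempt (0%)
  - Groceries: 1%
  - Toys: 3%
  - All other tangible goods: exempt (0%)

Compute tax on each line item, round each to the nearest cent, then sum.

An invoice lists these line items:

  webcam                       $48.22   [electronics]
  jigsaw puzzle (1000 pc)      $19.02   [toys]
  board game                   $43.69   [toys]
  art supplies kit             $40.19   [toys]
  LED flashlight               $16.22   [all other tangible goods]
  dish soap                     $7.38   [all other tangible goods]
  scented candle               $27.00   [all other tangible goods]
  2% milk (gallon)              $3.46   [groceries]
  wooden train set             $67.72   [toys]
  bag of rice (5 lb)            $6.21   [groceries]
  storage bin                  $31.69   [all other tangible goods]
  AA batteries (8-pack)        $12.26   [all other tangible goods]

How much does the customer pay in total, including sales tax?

Webcam $48.22: electronics → 8.75% + 0% transit = 8.75% → $4.22
Jigsaw puzzle (1000 pc) $19.02: toys → 7.25% + 3% transit = 10.25% → $1.95
Board game $43.69: toys → 7.25% + 3% transit = 10.25% → $4.48
Art supplies kit $40.19: toys → 7.25% + 3% transit = 10.25% → $4.12
LED flashlight $16.22: all other tangible goods → 5.25% + 0% transit = 5.25% → $0.85
Dish soap $7.38: all other tangible goods → 5.25% + 0% transit = 5.25% → $0.39
Scented candle $27.00: all other tangible goods → 5.25% + 0% transit = 5.25% → $1.42
2% milk (gallon) $3.46: groceries → 0% + 1% transit = 1% → $0.03
Wooden train set $67.72: toys → 7.25% + 3% transit = 10.25% → $6.94
Bag of rice (5 lb) $6.21: groceries → 0% + 1% transit = 1% → $0.06
Storage bin $31.69: all other tangible goods → 5.25% + 0% transit = 5.25% → $1.66
AA batteries (8-pack) $12.26: all other tangible goods → 5.25% + 0% transit = 5.25% → $0.64
Subtotal = $323.06; tax = $26.76; total due = $349.82

$349.82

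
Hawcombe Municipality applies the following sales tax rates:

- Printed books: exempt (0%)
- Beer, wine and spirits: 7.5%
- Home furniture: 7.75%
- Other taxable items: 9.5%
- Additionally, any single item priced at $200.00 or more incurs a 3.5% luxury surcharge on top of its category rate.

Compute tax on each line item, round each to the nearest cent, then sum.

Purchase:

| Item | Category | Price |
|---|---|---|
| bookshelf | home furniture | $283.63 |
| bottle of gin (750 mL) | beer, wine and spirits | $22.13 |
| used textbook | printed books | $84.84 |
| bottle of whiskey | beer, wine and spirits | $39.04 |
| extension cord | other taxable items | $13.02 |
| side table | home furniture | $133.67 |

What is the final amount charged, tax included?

Bookshelf $283.63: home furniture → 7.75% + 3.5% surcharge = 11.25% → $31.91
Bottle of gin (750 mL) $22.13: beer, wine and spirits → 7.5% → $1.66
Used textbook $84.84: printed books → 0% → $0.00
Bottle of whiskey $39.04: beer, wine and spirits → 7.5% → $2.93
Extension cord $13.02: other taxable items → 9.5% → $1.24
Side table $133.67: home furniture → 7.75% → $10.36
Subtotal = $576.33; tax = $48.10; total due = $624.43

$624.43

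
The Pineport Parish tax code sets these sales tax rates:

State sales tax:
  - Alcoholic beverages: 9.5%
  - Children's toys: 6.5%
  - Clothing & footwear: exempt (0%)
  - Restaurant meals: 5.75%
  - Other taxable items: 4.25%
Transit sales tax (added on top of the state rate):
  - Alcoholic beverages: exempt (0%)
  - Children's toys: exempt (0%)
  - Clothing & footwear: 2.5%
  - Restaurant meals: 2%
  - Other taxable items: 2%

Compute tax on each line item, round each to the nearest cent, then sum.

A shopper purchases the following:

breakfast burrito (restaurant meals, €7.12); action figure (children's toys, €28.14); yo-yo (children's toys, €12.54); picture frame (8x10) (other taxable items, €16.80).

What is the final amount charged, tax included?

€68.85

Breakfast burrito €7.12: restaurant meals → 5.75% + 2% transit = 7.75% → €0.55
Action figure €28.14: children's toys → 6.5% + 0% transit = 6.5% → €1.83
Yo-yo €12.54: children's toys → 6.5% + 0% transit = 6.5% → €0.82
Picture frame (8x10) €16.80: other taxable items → 4.25% + 2% transit = 6.25% → €1.05
Subtotal = €64.60; tax = €4.25; total due = €68.85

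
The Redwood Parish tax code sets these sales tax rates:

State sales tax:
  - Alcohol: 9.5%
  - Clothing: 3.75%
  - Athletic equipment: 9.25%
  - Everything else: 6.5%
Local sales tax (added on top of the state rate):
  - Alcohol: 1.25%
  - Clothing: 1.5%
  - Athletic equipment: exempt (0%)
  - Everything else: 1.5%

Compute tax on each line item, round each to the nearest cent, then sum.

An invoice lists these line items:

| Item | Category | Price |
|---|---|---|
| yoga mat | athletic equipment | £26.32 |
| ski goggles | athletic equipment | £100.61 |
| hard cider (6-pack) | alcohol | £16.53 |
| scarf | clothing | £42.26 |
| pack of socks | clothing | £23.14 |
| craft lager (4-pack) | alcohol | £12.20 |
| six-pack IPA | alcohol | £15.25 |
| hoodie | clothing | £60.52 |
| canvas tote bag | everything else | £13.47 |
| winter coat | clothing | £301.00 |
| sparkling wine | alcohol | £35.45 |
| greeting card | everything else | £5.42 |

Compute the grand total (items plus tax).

Yoga mat £26.32: athletic equipment → 9.25% + 0% local = 9.25% → £2.43
Ski goggles £100.61: athletic equipment → 9.25% + 0% local = 9.25% → £9.31
Hard cider (6-pack) £16.53: alcohol → 9.5% + 1.25% local = 10.75% → £1.78
Scarf £42.26: clothing → 3.75% + 1.5% local = 5.25% → £2.22
Pack of socks £23.14: clothing → 3.75% + 1.5% local = 5.25% → £1.21
Craft lager (4-pack) £12.20: alcohol → 9.5% + 1.25% local = 10.75% → £1.31
Six-pack IPA £15.25: alcohol → 9.5% + 1.25% local = 10.75% → £1.64
Hoodie £60.52: clothing → 3.75% + 1.5% local = 5.25% → £3.18
Canvas tote bag £13.47: everything else → 6.5% + 1.5% local = 8% → £1.08
Winter coat £301.00: clothing → 3.75% + 1.5% local = 5.25% → £15.80
Sparkling wine £35.45: alcohol → 9.5% + 1.25% local = 10.75% → £3.81
Greeting card £5.42: everything else → 6.5% + 1.5% local = 8% → £0.43
Subtotal = £652.17; tax = £44.20; total due = £696.37

£696.37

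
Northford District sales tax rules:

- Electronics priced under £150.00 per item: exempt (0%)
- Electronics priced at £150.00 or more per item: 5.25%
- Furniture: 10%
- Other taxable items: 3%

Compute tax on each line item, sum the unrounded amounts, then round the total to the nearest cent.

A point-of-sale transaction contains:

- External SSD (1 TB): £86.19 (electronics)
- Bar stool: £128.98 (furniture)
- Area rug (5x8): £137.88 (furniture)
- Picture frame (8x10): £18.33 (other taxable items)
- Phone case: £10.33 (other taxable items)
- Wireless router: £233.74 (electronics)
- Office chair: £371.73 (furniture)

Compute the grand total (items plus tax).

£1064.17

External SSD (1 TB) £86.19: electronics, under £150.00 → 0% → £0.00
Bar stool £128.98: furniture → 10% → £12.898
Area rug (5x8) £137.88: furniture → 10% → £13.788
Picture frame (8x10) £18.33: other taxable items → 3% → £0.5499
Phone case £10.33: other taxable items → 3% → £0.3099
Wireless router £233.74: electronics, £150.00 or more → 5.25% → £12.27135
Office chair £371.73: furniture → 10% → £37.173
Subtotal = £987.18; unrounded tax = £76.99015 → £76.99; total due = £1064.17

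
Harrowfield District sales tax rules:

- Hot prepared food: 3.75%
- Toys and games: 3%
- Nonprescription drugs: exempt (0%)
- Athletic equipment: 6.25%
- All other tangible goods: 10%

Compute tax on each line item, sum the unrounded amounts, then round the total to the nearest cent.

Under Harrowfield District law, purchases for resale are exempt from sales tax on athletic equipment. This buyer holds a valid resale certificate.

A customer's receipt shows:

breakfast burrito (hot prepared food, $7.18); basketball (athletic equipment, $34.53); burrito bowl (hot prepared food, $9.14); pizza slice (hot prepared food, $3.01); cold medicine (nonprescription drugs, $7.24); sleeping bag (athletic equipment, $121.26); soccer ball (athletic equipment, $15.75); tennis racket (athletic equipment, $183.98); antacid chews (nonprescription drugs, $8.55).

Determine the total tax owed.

$0.72

Breakfast burrito $7.18: hot prepared food → 3.75% → $0.26925
Basketball $34.53: athletic equipment, buyer-exempt → 0% → $0.00
Burrito bowl $9.14: hot prepared food → 3.75% → $0.34275
Pizza slice $3.01: hot prepared food → 3.75% → $0.112875
Cold medicine $7.24: nonprescription drugs → 0% → $0.00
Sleeping bag $121.26: athletic equipment, buyer-exempt → 0% → $0.00
Soccer ball $15.75: athletic equipment, buyer-exempt → 0% → $0.00
Tennis racket $183.98: athletic equipment, buyer-exempt → 0% → $0.00
Antacid chews $8.55: nonprescription drugs → 0% → $0.00
Unrounded tax sum = $0.724875 → $0.72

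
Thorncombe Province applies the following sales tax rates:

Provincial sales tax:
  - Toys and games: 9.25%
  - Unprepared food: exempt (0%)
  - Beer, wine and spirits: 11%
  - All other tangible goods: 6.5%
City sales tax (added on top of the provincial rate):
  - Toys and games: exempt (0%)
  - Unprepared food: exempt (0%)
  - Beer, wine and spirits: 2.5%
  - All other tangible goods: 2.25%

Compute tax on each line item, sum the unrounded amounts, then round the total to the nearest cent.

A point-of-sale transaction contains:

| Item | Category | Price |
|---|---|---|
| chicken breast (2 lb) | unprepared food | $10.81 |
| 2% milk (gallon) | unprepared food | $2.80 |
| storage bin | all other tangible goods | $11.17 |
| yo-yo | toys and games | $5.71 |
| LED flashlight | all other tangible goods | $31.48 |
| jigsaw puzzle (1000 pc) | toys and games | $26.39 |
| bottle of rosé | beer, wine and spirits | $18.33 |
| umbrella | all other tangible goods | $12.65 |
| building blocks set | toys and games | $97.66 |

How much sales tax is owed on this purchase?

$19.32

Chicken breast (2 lb) $10.81: unprepared food → 0% + 0% city = 0% → $0.00
2% milk (gallon) $2.80: unprepared food → 0% + 0% city = 0% → $0.00
Storage bin $11.17: all other tangible goods → 6.5% + 2.25% city = 8.75% → $0.977375
Yo-yo $5.71: toys and games → 9.25% + 0% city = 9.25% → $0.528175
LED flashlight $31.48: all other tangible goods → 6.5% + 2.25% city = 8.75% → $2.7545
Jigsaw puzzle (1000 pc) $26.39: toys and games → 9.25% + 0% city = 9.25% → $2.441075
Bottle of rosé $18.33: beer, wine and spirits → 11% + 2.5% city = 13.5% → $2.47455
Umbrella $12.65: all other tangible goods → 6.5% + 2.25% city = 8.75% → $1.106875
Building blocks set $97.66: toys and games → 9.25% + 0% city = 9.25% → $9.03355
Unrounded tax sum = $19.3161 → $19.32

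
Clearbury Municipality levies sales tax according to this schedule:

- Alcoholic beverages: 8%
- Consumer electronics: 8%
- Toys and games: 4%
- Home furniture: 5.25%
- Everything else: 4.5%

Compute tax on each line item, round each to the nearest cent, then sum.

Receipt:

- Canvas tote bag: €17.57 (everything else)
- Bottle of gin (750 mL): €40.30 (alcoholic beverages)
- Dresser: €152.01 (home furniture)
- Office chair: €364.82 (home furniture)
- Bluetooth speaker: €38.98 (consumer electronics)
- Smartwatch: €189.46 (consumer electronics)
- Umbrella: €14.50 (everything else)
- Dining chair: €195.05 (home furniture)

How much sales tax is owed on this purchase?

€60.31

Canvas tote bag €17.57: everything else → 4.5% → €0.79
Bottle of gin (750 mL) €40.30: alcoholic beverages → 8% → €3.22
Dresser €152.01: home furniture → 5.25% → €7.98
Office chair €364.82: home furniture → 5.25% → €19.15
Bluetooth speaker €38.98: consumer electronics → 8% → €3.12
Smartwatch €189.46: consumer electronics → 8% → €15.16
Umbrella €14.50: everything else → 4.5% → €0.65
Dining chair €195.05: home furniture → 5.25% → €10.24
Total tax = €0.79 + €3.22 + €7.98 + €19.15 + €3.12 + €15.16 + €0.65 + €10.24 = €60.31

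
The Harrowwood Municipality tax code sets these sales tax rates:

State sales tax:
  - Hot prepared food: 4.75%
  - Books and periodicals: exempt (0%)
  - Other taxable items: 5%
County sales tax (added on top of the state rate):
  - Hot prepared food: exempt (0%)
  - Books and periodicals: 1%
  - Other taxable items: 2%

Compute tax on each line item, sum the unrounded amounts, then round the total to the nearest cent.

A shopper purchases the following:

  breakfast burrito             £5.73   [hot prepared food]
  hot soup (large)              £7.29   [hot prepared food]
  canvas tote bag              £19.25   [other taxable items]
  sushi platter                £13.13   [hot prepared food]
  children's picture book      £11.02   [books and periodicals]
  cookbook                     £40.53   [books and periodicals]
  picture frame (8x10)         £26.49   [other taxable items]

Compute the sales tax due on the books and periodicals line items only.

£0.52

Children's picture book £11.02: books and periodicals → 0% + 1% county = 1% → £0.1102
Cookbook £40.53: books and periodicals → 0% + 1% county = 1% → £0.4053
Tax on books and periodicals: unrounded sum = £0.5155 → £0.52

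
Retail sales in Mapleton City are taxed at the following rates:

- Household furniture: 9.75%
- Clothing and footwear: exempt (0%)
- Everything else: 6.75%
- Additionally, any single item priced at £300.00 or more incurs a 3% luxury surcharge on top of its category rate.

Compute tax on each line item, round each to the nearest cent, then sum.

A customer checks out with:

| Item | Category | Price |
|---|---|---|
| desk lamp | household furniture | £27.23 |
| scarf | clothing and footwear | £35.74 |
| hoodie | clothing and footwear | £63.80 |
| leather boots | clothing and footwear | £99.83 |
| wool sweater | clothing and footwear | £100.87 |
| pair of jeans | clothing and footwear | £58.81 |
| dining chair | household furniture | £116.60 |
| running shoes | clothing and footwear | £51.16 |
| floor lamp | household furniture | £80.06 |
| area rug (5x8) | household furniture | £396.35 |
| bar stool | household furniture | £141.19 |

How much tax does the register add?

Desk lamp £27.23: household furniture → 9.75% → £2.65
Scarf £35.74: clothing and footwear → 0% → £0.00
Hoodie £63.80: clothing and footwear → 0% → £0.00
Leather boots £99.83: clothing and footwear → 0% → £0.00
Wool sweater £100.87: clothing and footwear → 0% → £0.00
Pair of jeans £58.81: clothing and footwear → 0% → £0.00
Dining chair £116.60: household furniture → 9.75% → £11.37
Running shoes £51.16: clothing and footwear → 0% → £0.00
Floor lamp £80.06: household furniture → 9.75% → £7.81
Area rug (5x8) £396.35: household furniture → 9.75% + 3% surcharge = 12.75% → £50.53
Bar stool £141.19: household furniture → 9.75% → £13.77
Total tax = £2.65 + £11.37 + £7.81 + £50.53 + £13.77 = £86.13

£86.13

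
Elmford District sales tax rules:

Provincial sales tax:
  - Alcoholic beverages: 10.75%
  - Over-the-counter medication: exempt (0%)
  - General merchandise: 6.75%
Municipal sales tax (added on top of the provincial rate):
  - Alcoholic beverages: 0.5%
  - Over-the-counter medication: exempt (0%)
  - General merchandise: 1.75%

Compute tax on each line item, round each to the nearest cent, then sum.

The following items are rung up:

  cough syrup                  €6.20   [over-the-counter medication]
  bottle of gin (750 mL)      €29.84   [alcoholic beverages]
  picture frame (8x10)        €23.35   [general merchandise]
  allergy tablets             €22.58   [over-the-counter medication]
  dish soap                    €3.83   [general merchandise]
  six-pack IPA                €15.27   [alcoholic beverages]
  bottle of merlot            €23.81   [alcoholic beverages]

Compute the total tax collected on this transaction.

Cough syrup €6.20: over-the-counter medication → 0% + 0% municipal = 0% → €0.00
Bottle of gin (750 mL) €29.84: alcoholic beverages → 10.75% + 0.5% municipal = 11.25% → €3.36
Picture frame (8x10) €23.35: general merchandise → 6.75% + 1.75% municipal = 8.5% → €1.98
Allergy tablets €22.58: over-the-counter medication → 0% + 0% municipal = 0% → €0.00
Dish soap €3.83: general merchandise → 6.75% + 1.75% municipal = 8.5% → €0.33
Six-pack IPA €15.27: alcoholic beverages → 10.75% + 0.5% municipal = 11.25% → €1.72
Bottle of merlot €23.81: alcoholic beverages → 10.75% + 0.5% municipal = 11.25% → €2.68
Total tax = €3.36 + €1.98 + €0.33 + €1.72 + €2.68 = €10.07

€10.07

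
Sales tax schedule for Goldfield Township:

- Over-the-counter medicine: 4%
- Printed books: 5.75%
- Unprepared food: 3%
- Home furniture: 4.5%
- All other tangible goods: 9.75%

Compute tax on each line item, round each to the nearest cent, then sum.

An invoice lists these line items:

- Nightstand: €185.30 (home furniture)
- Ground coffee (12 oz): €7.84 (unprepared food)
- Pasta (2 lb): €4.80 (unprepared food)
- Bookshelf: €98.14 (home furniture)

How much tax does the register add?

€13.14

Nightstand €185.30: home furniture → 4.5% → €8.34
Ground coffee (12 oz) €7.84: unprepared food → 3% → €0.24
Pasta (2 lb) €4.80: unprepared food → 3% → €0.14
Bookshelf €98.14: home furniture → 4.5% → €4.42
Total tax = €8.34 + €0.24 + €0.14 + €4.42 = €13.14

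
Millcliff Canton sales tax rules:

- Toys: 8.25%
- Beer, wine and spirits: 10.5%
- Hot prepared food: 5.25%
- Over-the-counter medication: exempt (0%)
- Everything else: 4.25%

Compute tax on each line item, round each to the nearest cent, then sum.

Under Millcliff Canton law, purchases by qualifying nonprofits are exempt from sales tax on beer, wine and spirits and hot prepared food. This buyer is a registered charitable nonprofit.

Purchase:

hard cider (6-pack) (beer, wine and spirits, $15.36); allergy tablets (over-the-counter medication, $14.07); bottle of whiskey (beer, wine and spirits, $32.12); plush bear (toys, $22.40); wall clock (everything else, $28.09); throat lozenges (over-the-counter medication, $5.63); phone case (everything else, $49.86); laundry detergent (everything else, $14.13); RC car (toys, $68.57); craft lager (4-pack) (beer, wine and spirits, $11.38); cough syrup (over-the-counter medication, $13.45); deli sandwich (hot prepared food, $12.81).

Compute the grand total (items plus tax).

$299.29

Hard cider (6-pack) $15.36: beer, wine and spirits, buyer-exempt → 0% → $0.00
Allergy tablets $14.07: over-the-counter medication → 0% → $0.00
Bottle of whiskey $32.12: beer, wine and spirits, buyer-exempt → 0% → $0.00
Plush bear $22.40: toys → 8.25% → $1.85
Wall clock $28.09: everything else → 4.25% → $1.19
Throat lozenges $5.63: over-the-counter medication → 0% → $0.00
Phone case $49.86: everything else → 4.25% → $2.12
Laundry detergent $14.13: everything else → 4.25% → $0.60
RC car $68.57: toys → 8.25% → $5.66
Craft lager (4-pack) $11.38: beer, wine and spirits, buyer-exempt → 0% → $0.00
Cough syrup $13.45: over-the-counter medication → 0% → $0.00
Deli sandwich $12.81: hot prepared food, buyer-exempt → 0% → $0.00
Subtotal = $287.87; tax = $11.42; total due = $299.29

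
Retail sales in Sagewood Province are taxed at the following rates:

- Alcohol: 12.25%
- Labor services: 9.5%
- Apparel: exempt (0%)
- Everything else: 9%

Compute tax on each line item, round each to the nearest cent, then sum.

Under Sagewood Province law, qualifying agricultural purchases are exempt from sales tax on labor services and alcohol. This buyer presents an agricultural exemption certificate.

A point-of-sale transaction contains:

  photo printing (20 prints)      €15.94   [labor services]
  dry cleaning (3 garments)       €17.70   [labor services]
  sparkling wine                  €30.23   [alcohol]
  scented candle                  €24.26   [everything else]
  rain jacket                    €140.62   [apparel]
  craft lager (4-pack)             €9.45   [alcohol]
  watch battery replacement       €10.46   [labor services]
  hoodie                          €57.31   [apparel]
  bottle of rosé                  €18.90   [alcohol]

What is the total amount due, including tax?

€327.05

Photo printing (20 prints) €15.94: labor services, buyer-exempt → 0% → €0.00
Dry cleaning (3 garments) €17.70: labor services, buyer-exempt → 0% → €0.00
Sparkling wine €30.23: alcohol, buyer-exempt → 0% → €0.00
Scented candle €24.26: everything else → 9% → €2.18
Rain jacket €140.62: apparel → 0% → €0.00
Craft lager (4-pack) €9.45: alcohol, buyer-exempt → 0% → €0.00
Watch battery replacement €10.46: labor services, buyer-exempt → 0% → €0.00
Hoodie €57.31: apparel → 0% → €0.00
Bottle of rosé €18.90: alcohol, buyer-exempt → 0% → €0.00
Subtotal = €324.87; tax = €2.18; total due = €327.05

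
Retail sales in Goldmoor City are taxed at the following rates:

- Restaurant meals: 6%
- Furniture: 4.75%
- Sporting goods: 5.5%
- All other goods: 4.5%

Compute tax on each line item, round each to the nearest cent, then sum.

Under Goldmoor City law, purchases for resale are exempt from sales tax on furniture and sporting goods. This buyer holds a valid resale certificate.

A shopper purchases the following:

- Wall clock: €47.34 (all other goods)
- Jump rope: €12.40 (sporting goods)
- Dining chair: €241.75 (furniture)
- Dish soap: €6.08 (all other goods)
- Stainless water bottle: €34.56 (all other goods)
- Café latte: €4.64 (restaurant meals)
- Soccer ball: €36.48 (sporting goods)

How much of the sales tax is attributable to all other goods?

€3.96

Wall clock €47.34: all other goods → 4.5% → €2.13
Dish soap €6.08: all other goods → 4.5% → €0.27
Stainless water bottle €34.56: all other goods → 4.5% → €1.56
Tax on all other goods = €2.13 + €0.27 + €1.56 = €3.96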